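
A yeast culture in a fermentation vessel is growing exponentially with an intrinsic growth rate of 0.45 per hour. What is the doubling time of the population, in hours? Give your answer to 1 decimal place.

Doubling time t_d = ln(2)/r = 0.6931/0.45 = 1.5403.

1.5 hours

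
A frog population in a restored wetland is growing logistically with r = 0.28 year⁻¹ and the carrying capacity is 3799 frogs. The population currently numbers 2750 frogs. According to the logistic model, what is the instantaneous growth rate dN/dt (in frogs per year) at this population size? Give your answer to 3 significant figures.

dN/dt = rN(1 − N/K) = 0.28 × 2750 × (1 − 2750/3799).
1 − 2750/3799 = 0.27613; dN/dt = 0.28 × 2750 × 0.27613 = 212.62.

213 frogs per year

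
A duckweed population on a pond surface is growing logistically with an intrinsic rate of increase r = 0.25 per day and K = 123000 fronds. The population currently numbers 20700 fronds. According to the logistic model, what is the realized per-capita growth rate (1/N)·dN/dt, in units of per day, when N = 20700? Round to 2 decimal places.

0.21 per day

(1/N)·dN/dt = r(1 − N/K) = 0.25 × (1 − 20700/123000).
= 0.25 × 0.83171 = 0.20793.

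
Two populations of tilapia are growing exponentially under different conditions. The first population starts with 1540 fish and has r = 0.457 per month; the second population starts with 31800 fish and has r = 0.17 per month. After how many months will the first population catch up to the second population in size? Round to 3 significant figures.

10.5 months

Set 1540·e^(0.457t) = 31800·e^(0.17t).
e^((0.457 − 0.17)t) = 31800/1540 → e^(0.287·t) = 20.649.
0.287·t = ln(20.649) = 3.0277, so t = 3.0277/0.287 = 10.549.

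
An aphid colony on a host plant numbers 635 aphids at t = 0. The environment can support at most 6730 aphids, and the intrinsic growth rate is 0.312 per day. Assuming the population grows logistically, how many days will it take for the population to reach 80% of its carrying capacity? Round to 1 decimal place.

11.7 days

A = (K − N₀)/N₀ = (6730 − 635)/635 = 9.5984.
Solve 6730/(1 + 9.5984·e^(−0.312t)) = 5384: 1 + 9.5984·e^(−0.312t) = 1.25, so e^(−0.312t) = 0.0260459.
−0.312·t = ln(0.0260459) = -3.6479, so t = 3.6479/0.312 = 11.692.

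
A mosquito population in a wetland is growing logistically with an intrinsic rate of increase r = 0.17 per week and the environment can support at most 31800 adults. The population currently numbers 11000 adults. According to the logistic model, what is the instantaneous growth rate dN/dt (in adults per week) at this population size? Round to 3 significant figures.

1220 adults per week

dN/dt = rN(1 − N/K) = 0.17 × 11000 × (1 − 11000/31800).
1 − 11000/31800 = 0.65409; dN/dt = 0.17 × 11000 × 0.65409 = 1223.1.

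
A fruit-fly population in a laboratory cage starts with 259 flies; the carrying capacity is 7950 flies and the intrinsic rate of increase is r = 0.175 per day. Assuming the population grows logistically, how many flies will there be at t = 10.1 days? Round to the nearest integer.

A = (K − N₀)/N₀ = (7950 − 259)/259 = 29.695.
N(t) = K/(1 + A·e^(−rt)) = 7950/(1 + 29.695×e^(−0.175×10.1)).
e^(−1.767) = 0.17076; denominator = 1 + 29.695×0.17076 = 6.0707.
N = 7950/6.0707 = 1309.57.

1310 flies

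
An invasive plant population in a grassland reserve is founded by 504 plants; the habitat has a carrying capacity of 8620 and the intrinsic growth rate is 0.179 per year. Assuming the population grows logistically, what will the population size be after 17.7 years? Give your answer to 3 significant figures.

A = (K − N₀)/N₀ = (8620 − 504)/504 = 16.103.
N(t) = K/(1 + A·e^(−rt)) = 8620/(1 + 16.103×e^(−0.179×17.7)).
e^(−3.168) = 0.042075; denominator = 1 + 16.103×0.042075 = 1.6775.
N = 8620/1.6775 = 5138.47.

5140 plants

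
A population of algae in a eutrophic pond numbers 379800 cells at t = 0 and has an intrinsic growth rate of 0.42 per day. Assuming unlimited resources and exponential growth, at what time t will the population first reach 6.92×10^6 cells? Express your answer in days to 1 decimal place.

Set N₀·e^(rt) = 6.92×10^6: e^(0.42·t) = 6.92×10^6/379800 = 18.22.
0.42·t = ln(18.22) = 2.9025, so t = 2.9025/0.42 = 6.9108.

6.9 days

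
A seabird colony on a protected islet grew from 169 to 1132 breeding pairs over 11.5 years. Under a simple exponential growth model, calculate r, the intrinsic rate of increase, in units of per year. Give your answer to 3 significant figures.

0.165 per year

From N(t) = N₀·e^(rt): e^(r·11.5) = 1132/169 = 6.6982.
r·11.5 = ln(6.6982) = 1.9018, so r = 1.9018/11.5 = 0.16538.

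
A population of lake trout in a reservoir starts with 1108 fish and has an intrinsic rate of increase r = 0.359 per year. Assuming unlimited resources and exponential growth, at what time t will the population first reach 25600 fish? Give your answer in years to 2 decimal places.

8.75 years

Set N₀·e^(rt) = 25600: e^(0.359·t) = 25600/1108 = 23.105.
0.359·t = ln(23.105) = 3.14, so t = 3.14/0.359 = 8.7466.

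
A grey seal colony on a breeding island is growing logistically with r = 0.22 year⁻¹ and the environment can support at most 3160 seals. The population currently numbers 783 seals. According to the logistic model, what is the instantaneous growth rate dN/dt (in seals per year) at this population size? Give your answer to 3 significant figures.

130 seals per year

dN/dt = rN(1 − N/K) = 0.22 × 783 × (1 − 783/3160).
1 − 783/3160 = 0.75222; dN/dt = 0.22 × 783 × 0.75222 = 129.58.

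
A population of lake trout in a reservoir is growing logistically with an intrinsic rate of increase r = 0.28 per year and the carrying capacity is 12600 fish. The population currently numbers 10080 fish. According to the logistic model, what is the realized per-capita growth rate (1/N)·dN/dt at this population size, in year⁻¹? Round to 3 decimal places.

0.056 per year

(1/N)·dN/dt = r(1 − N/K) = 0.28 × (1 − 10080/12600).
= 0.28 × 0.2 = 0.056.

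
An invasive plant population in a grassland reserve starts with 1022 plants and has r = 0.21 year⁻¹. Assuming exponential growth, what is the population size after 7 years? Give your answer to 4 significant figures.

4445 plants

N(t) = N₀·e^(rt) = 1022 × e^(0.21×7) = 1022 × e^1.47.
e^1.47 ≈ 4.3492, so N ≈ 1022 × 4.3492 = 4444.92.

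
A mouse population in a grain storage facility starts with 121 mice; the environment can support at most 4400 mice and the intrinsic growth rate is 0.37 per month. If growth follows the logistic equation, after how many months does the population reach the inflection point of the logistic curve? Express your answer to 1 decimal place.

9.6 months

Logistic growth is fastest at N = K/2 = 2200.
A = (K − N₀)/N₀ = 35.364. Set K/(1 + A·e^(−rt)) = K/2 → A·e^(−rt) = 1.
e^(−0.37t) = 1/35.364 = 0.0282776, so t = ln(35.364)/0.37 = 3.5657/0.37 = 9.637.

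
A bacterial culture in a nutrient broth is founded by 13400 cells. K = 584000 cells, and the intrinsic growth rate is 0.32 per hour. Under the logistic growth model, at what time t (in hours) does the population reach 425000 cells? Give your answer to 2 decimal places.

14.80 hours

A = (K − N₀)/N₀ = (584000 − 13400)/13400 = 42.582.
Solve 584000/(1 + 42.582·e^(−0.32t)) = 425000: 1 + 42.582·e^(−0.32t) = 1.3741, so e^(−0.32t) = 0.0087858.
−0.32·t = ln(0.0087858) = -4.7346, so t = 4.7346/0.32 = 14.796.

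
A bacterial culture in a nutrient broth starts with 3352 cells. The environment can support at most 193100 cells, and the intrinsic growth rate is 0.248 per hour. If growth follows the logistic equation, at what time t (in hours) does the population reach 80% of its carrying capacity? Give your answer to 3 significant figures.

A = (K − N₀)/N₀ = (193100 − 3352)/3352 = 56.607.
Solve 193100/(1 + 56.607·e^(−0.248t)) = 154480: 1 + 56.607·e^(−0.248t) = 1.25, so e^(−0.248t) = 0.00441638.
−0.248·t = ln(0.00441638) = -5.4224, so t = 5.4224/0.248 = 21.865.

21.9 hours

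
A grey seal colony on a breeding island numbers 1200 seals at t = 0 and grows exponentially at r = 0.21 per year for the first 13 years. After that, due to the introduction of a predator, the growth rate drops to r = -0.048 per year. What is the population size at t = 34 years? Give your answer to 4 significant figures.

6715 seals

Phase 1: N(13) = 1200·e^(0.21×13) = 1200·e^2.73 = 18399.5.
Phase 2 runs for 34 − 13 = 21 years at r = -0.048.
N(34) = 18399.5·e^(-0.048×21) = 18399.5·e^-1.008 = 6714.85.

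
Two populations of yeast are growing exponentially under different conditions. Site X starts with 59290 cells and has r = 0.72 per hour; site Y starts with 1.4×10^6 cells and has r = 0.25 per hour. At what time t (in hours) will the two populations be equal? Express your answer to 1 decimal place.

6.7 hours

Set 59290·e^(0.72t) = 1.4×10^6·e^(0.25t).
e^((0.72 − 0.25)t) = 1.4×10^6/59290 → e^(0.47·t) = 23.613.
0.47·t = ln(23.613) = 3.1618, so t = 3.1618/0.47 = 6.7272.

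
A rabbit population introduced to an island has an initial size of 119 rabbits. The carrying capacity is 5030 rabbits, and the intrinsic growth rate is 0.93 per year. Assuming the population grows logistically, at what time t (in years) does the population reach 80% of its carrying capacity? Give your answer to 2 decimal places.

A = (K − N₀)/N₀ = (5030 − 119)/119 = 41.269.
Solve 5030/(1 + 41.269·e^(−0.93t)) = 4024: 1 + 41.269·e^(−0.93t) = 1.25, so e^(−0.93t) = 0.00605783.
−0.93·t = ln(0.00605783) = -5.1064, so t = 5.1064/0.93 = 5.4908.

5.49 years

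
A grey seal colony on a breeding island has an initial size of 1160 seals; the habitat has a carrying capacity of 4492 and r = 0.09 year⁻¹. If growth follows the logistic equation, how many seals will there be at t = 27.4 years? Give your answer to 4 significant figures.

3611 seals

A = (K − N₀)/N₀ = (4492 − 1160)/1160 = 2.8724.
N(t) = K/(1 + A·e^(−rt)) = 4492/(1 + 2.8724×e^(−0.09×27.4)).
e^(−2.466) = 0.084924; denominator = 1 + 2.8724×0.084924 = 1.2439.
N = 4492/1.2439 = 3611.12.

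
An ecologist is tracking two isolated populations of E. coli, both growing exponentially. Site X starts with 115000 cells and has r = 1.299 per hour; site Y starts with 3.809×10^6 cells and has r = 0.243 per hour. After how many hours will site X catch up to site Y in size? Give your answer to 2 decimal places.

Set 115000·e^(1.299t) = 3.809×10^6·e^(0.243t).
e^((1.299 − 0.243)t) = 3.809×10^6/115000 → e^(1.056·t) = 33.122.
1.056·t = ln(33.122) = 3.5002, so t = 3.5002/1.056 = 3.3146.

3.31 hours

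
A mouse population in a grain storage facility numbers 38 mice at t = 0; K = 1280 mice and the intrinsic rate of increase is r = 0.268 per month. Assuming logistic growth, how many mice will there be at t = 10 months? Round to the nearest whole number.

395 mice

A = (K − N₀)/N₀ = (1280 − 38)/38 = 32.684.
N(t) = K/(1 + A·e^(−rt)) = 1280/(1 + 32.684×e^(−0.268×10)).
e^(−2.68) = 0.068563; denominator = 1 + 32.684×0.068563 = 3.2409.
N = 1280/3.2409 = 394.948.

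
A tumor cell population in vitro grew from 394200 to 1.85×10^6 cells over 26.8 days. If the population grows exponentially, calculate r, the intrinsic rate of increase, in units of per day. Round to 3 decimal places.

From N(t) = N₀·e^(rt): e^(r·26.8) = 1.85×10^6/394200 = 4.693.
r·26.8 = ln(4.693) = 1.5461, so r = 1.5461/26.8 = 0.05769.

0.058 per day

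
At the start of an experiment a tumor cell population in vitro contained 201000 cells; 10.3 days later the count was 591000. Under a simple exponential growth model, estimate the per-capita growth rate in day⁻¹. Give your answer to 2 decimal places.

0.10 per day

From N(t) = N₀·e^(rt): e^(r·10.3) = 591000/201000 = 2.9403.
r·10.3 = ln(2.9403) = 1.0785, so r = 1.0785/10.3 = 0.10471.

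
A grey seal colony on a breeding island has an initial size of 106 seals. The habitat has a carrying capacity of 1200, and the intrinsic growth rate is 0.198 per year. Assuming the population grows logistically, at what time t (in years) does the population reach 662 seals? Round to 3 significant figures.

A = (K − N₀)/N₀ = (1200 − 106)/106 = 10.321.
Solve 1200/(1 + 10.321·e^(−0.198t)) = 662: 1 + 10.321·e^(−0.198t) = 1.8127, so e^(−0.198t) = 0.0787432.
−0.198·t = ln(0.0787432) = -2.5416, so t = 2.5416/0.198 = 12.836.

12.8 years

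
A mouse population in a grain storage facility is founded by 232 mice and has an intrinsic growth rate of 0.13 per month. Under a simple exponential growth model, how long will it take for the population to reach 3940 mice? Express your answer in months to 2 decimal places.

21.79 months

Set N₀·e^(rt) = 3940: e^(0.13·t) = 3940/232 = 16.983.
0.13·t = ln(16.983) = 2.8322, so t = 2.8322/0.13 = 21.786.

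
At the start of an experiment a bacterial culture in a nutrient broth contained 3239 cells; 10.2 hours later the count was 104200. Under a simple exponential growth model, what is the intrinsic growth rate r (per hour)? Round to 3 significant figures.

From N(t) = N₀·e^(rt): e^(r·10.2) = 104200/3239 = 32.17.
r·10.2 = ln(32.17) = 3.471, so r = 3.471/10.2 = 0.3403.

0.340 per hour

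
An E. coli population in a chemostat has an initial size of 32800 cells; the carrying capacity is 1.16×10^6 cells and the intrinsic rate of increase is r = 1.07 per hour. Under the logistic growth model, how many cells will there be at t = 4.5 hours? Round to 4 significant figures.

907200 cells

A = (K − N₀)/N₀ = (1.16×10^6 − 32800)/32800 = 34.366.
N(t) = K/(1 + A·e^(−rt)) = 1.16×10^6/(1 + 34.366×e^(−1.07×4.5)).
e^(−4.815) = 0.0081072; denominator = 1 + 34.366×0.0081072 = 1.2786.
N = 1.16×10^6/1.2786 = 907234.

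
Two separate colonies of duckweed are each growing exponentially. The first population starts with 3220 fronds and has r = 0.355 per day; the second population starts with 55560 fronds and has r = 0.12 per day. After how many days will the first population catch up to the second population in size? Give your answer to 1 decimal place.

12.1 days

Set 3220·e^(0.355t) = 55560·e^(0.12t).
e^((0.355 − 0.12)t) = 55560/3220 → e^(0.235·t) = 17.255.
0.235·t = ln(17.255) = 2.8481, so t = 2.8481/0.235 = 12.119.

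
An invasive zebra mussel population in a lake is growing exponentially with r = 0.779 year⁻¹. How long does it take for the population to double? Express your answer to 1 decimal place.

Doubling time t_d = ln(2)/r = 0.6931/0.779 = 0.88979.

0.9 years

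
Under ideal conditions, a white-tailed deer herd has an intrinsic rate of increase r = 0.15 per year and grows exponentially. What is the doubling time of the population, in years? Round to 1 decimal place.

Doubling time t_d = ln(2)/r = 0.6931/0.15 = 4.621.

4.6 years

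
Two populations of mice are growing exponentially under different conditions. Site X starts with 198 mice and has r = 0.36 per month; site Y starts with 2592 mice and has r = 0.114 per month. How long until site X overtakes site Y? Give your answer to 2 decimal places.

10.45 months

Set 198·e^(0.36t) = 2592·e^(0.114t).
e^((0.36 − 0.114)t) = 2592/198 → e^(0.246·t) = 13.091.
0.246·t = ln(13.091) = 2.5719, so t = 2.5719/0.246 = 10.455.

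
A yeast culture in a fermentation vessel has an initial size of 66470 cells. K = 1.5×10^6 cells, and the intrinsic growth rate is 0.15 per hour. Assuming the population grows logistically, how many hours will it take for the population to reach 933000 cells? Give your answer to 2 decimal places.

A = (K − N₀)/N₀ = (1.5×10^6 − 66470)/66470 = 21.567.
Solve 1.5×10^6/(1 + 21.567·e^(−0.15t)) = 933000: 1 + 21.567·e^(−0.15t) = 1.6077, so e^(−0.15t) = 0.0281787.
−0.15·t = ln(0.0281787) = -3.5692, so t = 3.5692/0.15 = 23.795.

23.79 hours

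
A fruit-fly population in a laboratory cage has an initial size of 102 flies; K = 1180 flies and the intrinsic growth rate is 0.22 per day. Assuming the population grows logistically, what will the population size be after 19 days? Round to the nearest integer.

1016 flies

A = (K − N₀)/N₀ = (1180 − 102)/102 = 10.569.
N(t) = K/(1 + A·e^(−rt)) = 1180/(1 + 10.569×e^(−0.22×19)).
e^(−4.18) = 0.015299; denominator = 1 + 10.569×0.015299 = 1.1617.
N = 1180/1.1617 = 1015.77.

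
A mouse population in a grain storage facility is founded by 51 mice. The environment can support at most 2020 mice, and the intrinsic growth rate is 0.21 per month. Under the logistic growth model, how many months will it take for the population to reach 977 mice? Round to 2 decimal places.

A = (K − N₀)/N₀ = (2020 − 51)/51 = 38.608.
Solve 2020/(1 + 38.608·e^(−0.21t)) = 977: 1 + 38.608·e^(−0.21t) = 2.0676, so e^(−0.21t) = 0.0276512.
−0.21·t = ln(0.0276512) = -3.5881, so t = 3.5881/0.21 = 17.086.

17.09 months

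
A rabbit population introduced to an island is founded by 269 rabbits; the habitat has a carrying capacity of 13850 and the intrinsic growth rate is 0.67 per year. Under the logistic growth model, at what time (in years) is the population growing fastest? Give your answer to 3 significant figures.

Logistic growth is fastest at N = K/2 = 6925.
A = (K − N₀)/N₀ = 50.487. Set K/(1 + A·e^(−rt)) = K/2 → A·e^(−rt) = 1.
e^(−0.67t) = 1/50.487 = 0.0198071, so t = ln(50.487)/0.67 = 3.9217/0.67 = 5.8533.

5.85 years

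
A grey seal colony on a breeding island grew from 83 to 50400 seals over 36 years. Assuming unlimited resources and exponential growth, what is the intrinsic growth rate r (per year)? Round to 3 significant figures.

From N(t) = N₀·e^(rt): e^(r·36) = 50400/83 = 607.23.
r·36 = ln(607.23) = 6.4089, so r = 6.4089/36 = 0.17803.

0.178 per year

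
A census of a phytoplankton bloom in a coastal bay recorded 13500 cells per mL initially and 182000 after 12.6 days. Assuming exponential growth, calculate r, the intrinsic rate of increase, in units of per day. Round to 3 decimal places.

From N(t) = N₀·e^(rt): e^(r·12.6) = 182000/13500 = 13.481.
r·12.6 = ln(13.481) = 2.6013, so r = 2.6013/12.6 = 0.20645.

0.206 per day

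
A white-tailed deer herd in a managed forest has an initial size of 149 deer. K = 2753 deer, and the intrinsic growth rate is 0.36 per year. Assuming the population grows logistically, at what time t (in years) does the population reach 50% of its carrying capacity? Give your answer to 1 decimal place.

7.9 years

A = (K − N₀)/N₀ = (2753 − 149)/149 = 17.477.
Solve 2753/(1 + 17.477·e^(−0.36t)) = 1376.5: 1 + 17.477·e^(−0.36t) = 2, so e^(−0.36t) = 0.0572197.
−0.36·t = ln(0.0572197) = -2.8609, so t = 2.8609/0.36 = 7.9468.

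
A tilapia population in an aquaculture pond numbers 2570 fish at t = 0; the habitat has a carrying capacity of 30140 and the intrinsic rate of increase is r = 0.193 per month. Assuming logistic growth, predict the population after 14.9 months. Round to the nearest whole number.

A = (K − N₀)/N₀ = (30140 − 2570)/2570 = 10.728.
N(t) = K/(1 + A·e^(−rt)) = 30140/(1 + 10.728×e^(−0.193×14.9)).
e^(−2.876) = 0.056377; denominator = 1 + 10.728×0.056377 = 1.6048.
N = 30140/1.6048 = 18781.3.

18781 fish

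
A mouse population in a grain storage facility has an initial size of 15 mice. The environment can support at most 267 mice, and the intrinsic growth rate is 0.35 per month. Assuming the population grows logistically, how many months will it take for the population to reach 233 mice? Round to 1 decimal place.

A = (K − N₀)/N₀ = (267 − 15)/15 = 16.8.
Solve 267/(1 + 16.8·e^(−0.35t)) = 233: 1 + 16.8·e^(−0.35t) = 1.1459, so e^(−0.35t) = 0.00868588.
−0.35·t = ln(0.00868588) = -4.7461, so t = 4.7461/0.35 = 13.56.

13.6 months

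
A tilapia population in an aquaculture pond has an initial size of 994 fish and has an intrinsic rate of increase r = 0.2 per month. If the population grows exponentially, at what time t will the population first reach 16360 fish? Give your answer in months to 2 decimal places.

14.00 months

Set N₀·e^(rt) = 16360: e^(0.2·t) = 16360/994 = 16.459.
0.2·t = ln(16.459) = 2.8009, so t = 2.8009/0.2 = 14.004.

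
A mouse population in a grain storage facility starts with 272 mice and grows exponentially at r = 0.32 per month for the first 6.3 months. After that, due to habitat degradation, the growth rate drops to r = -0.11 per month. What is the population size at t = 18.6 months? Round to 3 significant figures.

Phase 1: N(6.3) = 272·e^(0.32×6.3) = 272·e^2.016 = 2042.24.
Phase 2 runs for 18.6 − 6.3 = 12.3 months at r = -0.11.
N(18.6) = 2042.24·e^(-0.11×12.3) = 2042.24·e^-1.353 = 527.845.

528 mice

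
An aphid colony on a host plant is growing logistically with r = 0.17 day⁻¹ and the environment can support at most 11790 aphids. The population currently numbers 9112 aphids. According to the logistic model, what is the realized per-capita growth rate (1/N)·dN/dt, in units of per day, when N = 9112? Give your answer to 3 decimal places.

(1/N)·dN/dt = r(1 − N/K) = 0.17 × (1 − 9112/11790).
= 0.17 × 0.22714 = 0.038614.

0.039 per day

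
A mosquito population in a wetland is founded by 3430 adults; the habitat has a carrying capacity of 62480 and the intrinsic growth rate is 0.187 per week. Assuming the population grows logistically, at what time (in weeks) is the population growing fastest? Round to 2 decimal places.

Logistic growth is fastest at N = K/2 = 31240.
A = (K − N₀)/N₀ = 17.216. Set K/(1 + A·e^(−rt)) = K/2 → A·e^(−rt) = 1.
e^(−0.187t) = 1/17.216 = 0.0580864, so t = ln(17.216)/0.187 = 2.8458/0.187 = 15.218.

15.22 weeks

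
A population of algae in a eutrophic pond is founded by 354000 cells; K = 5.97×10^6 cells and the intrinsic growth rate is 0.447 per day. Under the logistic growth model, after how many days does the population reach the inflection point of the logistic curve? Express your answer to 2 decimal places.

6.18 days

Logistic growth is fastest at N = K/2 = 2.985×10^6.
A = (K − N₀)/N₀ = 15.864. Set K/(1 + A·e^(−rt)) = K/2 → A·e^(−rt) = 1.
e^(−0.447t) = 1/15.864 = 0.0630342, so t = ln(15.864)/0.447 = 2.7641/0.447 = 6.1836.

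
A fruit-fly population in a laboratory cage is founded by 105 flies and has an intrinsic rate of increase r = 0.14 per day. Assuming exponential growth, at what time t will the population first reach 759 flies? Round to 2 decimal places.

Set N₀·e^(rt) = 759: e^(0.14·t) = 759/105 = 7.2286.
0.14·t = ln(7.2286) = 1.978, so t = 1.978/0.14 = 14.129.

14.13 days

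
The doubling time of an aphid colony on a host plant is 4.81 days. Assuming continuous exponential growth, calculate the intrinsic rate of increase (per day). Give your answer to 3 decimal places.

0.144 per day

r = ln(2)/t_d = 0.6931/4.81 = 0.14411.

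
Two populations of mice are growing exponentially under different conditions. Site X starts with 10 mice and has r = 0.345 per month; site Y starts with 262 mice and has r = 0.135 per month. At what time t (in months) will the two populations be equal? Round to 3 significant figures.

Set 10·e^(0.345t) = 262·e^(0.135t).
e^((0.345 − 0.135)t) = 262/10 → e^(0.21·t) = 26.2.
0.21·t = ln(26.2) = 3.2658, so t = 3.2658/0.21 = 15.551.

15.6 months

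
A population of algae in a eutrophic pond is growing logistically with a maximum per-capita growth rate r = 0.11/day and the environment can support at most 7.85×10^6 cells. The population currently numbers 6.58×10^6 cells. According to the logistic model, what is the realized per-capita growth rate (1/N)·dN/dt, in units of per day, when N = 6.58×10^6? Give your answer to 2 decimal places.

(1/N)·dN/dt = r(1 − N/K) = 0.11 × (1 − 6.58×10^6/7.85×10^6).
= 0.11 × 0.16178 = 0.017796.

0.02 per day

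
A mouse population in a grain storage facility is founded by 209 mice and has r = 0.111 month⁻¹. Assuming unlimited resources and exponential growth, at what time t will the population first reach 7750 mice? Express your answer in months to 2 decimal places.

Set N₀·e^(rt) = 7750: e^(0.111·t) = 7750/209 = 37.081.
0.111·t = ln(37.081) = 3.6131, so t = 3.6131/0.111 = 32.551.

32.55 months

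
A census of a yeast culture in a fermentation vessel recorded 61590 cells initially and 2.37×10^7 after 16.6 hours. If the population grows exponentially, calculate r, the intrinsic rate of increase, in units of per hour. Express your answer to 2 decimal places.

0.36 per hour

From N(t) = N₀·e^(rt): e^(r·16.6) = 2.37×10^7/61590 = 384.8.
r·16.6 = ln(384.8) = 5.9527, so r = 5.9527/16.6 = 0.3586.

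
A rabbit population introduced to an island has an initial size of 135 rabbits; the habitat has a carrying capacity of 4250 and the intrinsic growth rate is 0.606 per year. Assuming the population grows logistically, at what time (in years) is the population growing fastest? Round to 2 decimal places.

Logistic growth is fastest at N = K/2 = 2125.
A = (K − N₀)/N₀ = 30.481. Set K/(1 + A·e^(−rt)) = K/2 → A·e^(−rt) = 1.
e^(−0.606t) = 1/30.481 = 0.0328068, so t = ln(30.481)/0.606 = 3.4171/0.606 = 5.6388.

5.64 years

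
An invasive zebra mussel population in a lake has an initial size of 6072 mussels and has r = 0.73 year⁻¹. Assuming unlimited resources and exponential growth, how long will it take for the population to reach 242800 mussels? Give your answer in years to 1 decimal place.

Set N₀·e^(rt) = 242800: e^(0.73·t) = 242800/6072 = 39.987.
0.73·t = ln(39.987) = 3.6886, so t = 3.6886/0.73 = 5.0528.

5.1 years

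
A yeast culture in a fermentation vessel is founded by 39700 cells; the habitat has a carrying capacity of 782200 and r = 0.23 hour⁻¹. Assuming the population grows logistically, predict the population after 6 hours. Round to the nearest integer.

137103 cells

A = (K − N₀)/N₀ = (782200 − 39700)/39700 = 18.703.
N(t) = K/(1 + A·e^(−rt)) = 782200/(1 + 18.703×e^(−0.23×6)).
e^(−1.38) = 0.25158; denominator = 1 + 18.703×0.25158 = 5.7052.
N = 782200/5.7052 = 137103.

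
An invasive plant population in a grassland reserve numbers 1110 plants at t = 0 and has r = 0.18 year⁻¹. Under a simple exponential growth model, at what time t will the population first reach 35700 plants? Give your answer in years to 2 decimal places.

Set N₀·e^(rt) = 35700: e^(0.18·t) = 35700/1110 = 32.162.
0.18·t = ln(32.162) = 3.4708, so t = 3.4708/0.18 = 19.282.

19.28 years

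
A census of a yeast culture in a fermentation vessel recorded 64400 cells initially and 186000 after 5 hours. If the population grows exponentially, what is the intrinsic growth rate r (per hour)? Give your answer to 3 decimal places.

From N(t) = N₀·e^(rt): e^(r·5) = 186000/64400 = 2.8882.
r·5 = ln(2.8882) = 1.0606, so r = 1.0606/5 = 0.21213.

0.212 per hour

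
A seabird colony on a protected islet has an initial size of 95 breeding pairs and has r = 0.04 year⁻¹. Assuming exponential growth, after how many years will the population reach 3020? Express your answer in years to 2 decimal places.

86.48 years

Set N₀·e^(rt) = 3020: e^(0.04·t) = 3020/95 = 31.789.
0.04·t = ln(31.789) = 3.4591, so t = 3.4591/0.04 = 86.478.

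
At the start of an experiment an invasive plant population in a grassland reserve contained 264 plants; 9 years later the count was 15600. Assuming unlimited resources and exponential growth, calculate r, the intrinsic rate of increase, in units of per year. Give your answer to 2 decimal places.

0.45 per year

From N(t) = N₀·e^(rt): e^(r·9) = 15600/264 = 59.091.
r·9 = ln(59.091) = 4.0791, so r = 4.0791/9 = 0.45323.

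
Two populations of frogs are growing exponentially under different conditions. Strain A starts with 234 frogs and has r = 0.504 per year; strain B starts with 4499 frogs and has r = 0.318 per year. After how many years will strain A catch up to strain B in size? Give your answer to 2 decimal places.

15.89 years

Set 234·e^(0.504t) = 4499·e^(0.318t).
e^((0.504 − 0.318)t) = 4499/234 → e^(0.186·t) = 19.226.
0.186·t = ln(19.226) = 2.9563, so t = 2.9563/0.186 = 15.894.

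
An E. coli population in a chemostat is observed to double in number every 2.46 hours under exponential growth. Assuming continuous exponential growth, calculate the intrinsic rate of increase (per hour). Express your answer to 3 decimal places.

0.282 per hour

r = ln(2)/t_d = 0.6931/2.46 = 0.28177.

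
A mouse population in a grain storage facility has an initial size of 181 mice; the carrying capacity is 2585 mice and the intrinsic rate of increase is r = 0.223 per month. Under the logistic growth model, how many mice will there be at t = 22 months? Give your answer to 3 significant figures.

A = (K − N₀)/N₀ = (2585 − 181)/181 = 13.282.
N(t) = K/(1 + A·e^(−rt)) = 2585/(1 + 13.282×e^(−0.223×22)).
e^(−4.906) = 0.007402; denominator = 1 + 13.282×0.007402 = 1.0983.
N = 2585/1.0983 = 2353.61.

2350 mice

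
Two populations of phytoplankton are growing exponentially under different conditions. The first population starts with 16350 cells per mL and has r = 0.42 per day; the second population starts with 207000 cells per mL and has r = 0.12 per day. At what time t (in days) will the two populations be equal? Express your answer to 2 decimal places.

Set 16350·e^(0.42t) = 207000·e^(0.12t).
e^((0.42 − 0.12)t) = 207000/16350 → e^(0.3·t) = 12.661.
0.3·t = ln(12.661) = 2.5385, so t = 2.5385/0.3 = 8.4616.

8.46 days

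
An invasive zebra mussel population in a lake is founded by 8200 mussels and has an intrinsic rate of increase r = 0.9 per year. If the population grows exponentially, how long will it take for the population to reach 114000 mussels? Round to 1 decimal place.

Set N₀·e^(rt) = 114000: e^(0.9·t) = 114000/8200 = 13.902.
0.9·t = ln(13.902) = 2.6321, so t = 2.6321/0.9 = 2.9245.

2.9 years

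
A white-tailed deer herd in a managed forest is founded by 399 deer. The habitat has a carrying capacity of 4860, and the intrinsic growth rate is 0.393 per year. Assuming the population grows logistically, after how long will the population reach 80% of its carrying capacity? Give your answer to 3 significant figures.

9.67 years

A = (K − N₀)/N₀ = (4860 − 399)/399 = 11.18.
Solve 4860/(1 + 11.18·e^(−0.393t)) = 3888: 1 + 11.18·e^(−0.393t) = 1.25, so e^(−0.393t) = 0.0223605.
−0.393·t = ln(0.0223605) = -3.8005, so t = 3.8005/0.393 = 9.6704.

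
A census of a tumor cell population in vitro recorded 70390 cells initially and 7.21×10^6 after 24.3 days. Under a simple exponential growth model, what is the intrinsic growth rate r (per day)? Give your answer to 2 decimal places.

0.19 per day

From N(t) = N₀·e^(rt): e^(r·24.3) = 7.21×10^6/70390 = 102.43.
r·24.3 = ln(102.43) = 4.6292, so r = 4.6292/24.3 = 0.1905.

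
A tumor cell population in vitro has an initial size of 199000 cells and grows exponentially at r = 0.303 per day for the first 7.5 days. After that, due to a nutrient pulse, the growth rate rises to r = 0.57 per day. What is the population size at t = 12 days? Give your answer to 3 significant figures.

Phase 1: N(7.5) = 199000·e^(0.303×7.5) = 199000·e^2.272 = 1.931022×10^6.
Phase 2 runs for 12 − 7.5 = 4.5 days at r = 0.57.
N(12) = 1.931022×10^6·e^(0.57×4.5) = 1.931022×10^6·e^2.565 = 2.510456×10^7.

25100000 cells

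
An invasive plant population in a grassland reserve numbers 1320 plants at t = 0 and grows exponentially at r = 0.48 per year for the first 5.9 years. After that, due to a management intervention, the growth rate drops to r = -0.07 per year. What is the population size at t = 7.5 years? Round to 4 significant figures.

20040 plants

Phase 1: N(5.9) = 1320·e^(0.48×5.9) = 1320·e^2.832 = 22412.8.
Phase 2 runs for 7.5 − 5.9 = 1.6 years at r = -0.07.
N(7.5) = 22412.8·e^(-0.07×1.6) = 22412.8·e^-0.112 = 20038.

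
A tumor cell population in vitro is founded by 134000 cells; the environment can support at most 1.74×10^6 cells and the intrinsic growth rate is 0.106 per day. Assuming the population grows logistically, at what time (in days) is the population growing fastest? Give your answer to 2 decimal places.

23.43 days

Logistic growth is fastest at N = K/2 = 870000.
A = (K − N₀)/N₀ = 11.985. Set K/(1 + A·e^(−rt)) = K/2 → A·e^(−rt) = 1.
e^(−0.106t) = 1/11.985 = 0.0834371, so t = ln(11.985)/0.106 = 2.4837/0.106 = 23.431.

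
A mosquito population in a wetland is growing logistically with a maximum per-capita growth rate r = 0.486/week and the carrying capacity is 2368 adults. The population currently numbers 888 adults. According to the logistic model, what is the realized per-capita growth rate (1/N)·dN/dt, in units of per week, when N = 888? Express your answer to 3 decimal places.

(1/N)·dN/dt = r(1 − N/K) = 0.486 × (1 − 888/2368).
= 0.486 × 0.625 = 0.30375.

0.304 per week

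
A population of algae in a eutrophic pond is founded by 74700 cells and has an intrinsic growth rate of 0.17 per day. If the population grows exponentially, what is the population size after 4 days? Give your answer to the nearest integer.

N(t) = N₀·e^(rt) = 74700 × e^(0.17×4) = 74700 × e^0.68.
e^0.68 ≈ 1.9739, so N ≈ 74700 × 1.9739 = 147449.

147449 cells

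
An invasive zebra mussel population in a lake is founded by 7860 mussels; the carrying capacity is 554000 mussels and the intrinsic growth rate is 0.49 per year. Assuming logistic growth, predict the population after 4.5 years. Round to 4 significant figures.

A = (K − N₀)/N₀ = (554000 − 7860)/7860 = 69.483.
N(t) = K/(1 + A·e^(−rt)) = 554000/(1 + 69.483×e^(−0.49×4.5)).
e^(−2.205) = 0.11025; denominator = 1 + 69.483×0.11025 = 8.6606.
N = 554000/8.6606 = 63967.9.

63970 mussels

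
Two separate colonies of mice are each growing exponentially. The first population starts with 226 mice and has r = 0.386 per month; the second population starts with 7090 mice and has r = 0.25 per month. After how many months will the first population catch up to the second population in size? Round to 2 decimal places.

Set 226·e^(0.386t) = 7090·e^(0.25t).
e^((0.386 − 0.25)t) = 7090/226 → e^(0.136·t) = 31.372.
0.136·t = ln(31.372) = 3.4459, so t = 3.4459/0.136 = 25.338.

25.34 months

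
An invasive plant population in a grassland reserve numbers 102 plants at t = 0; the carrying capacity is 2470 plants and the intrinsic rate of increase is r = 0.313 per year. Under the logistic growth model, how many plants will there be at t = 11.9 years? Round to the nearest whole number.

A = (K − N₀)/N₀ = (2470 − 102)/102 = 23.216.
N(t) = K/(1 + A·e^(−rt)) = 2470/(1 + 23.216×e^(−0.313×11.9)).
e^(−3.725) = 0.02412; denominator = 1 + 23.216×0.02412 = 1.56.
N = 2470/1.56 = 1583.36.

1583 plants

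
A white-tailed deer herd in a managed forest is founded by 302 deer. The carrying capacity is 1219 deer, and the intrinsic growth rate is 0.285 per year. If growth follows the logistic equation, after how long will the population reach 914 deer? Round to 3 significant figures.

7.75 years

A = (K − N₀)/N₀ = (1219 − 302)/302 = 3.0364.
Solve 1219/(1 + 3.0364·e^(−0.285t)) = 914: 1 + 3.0364·e^(−0.285t) = 1.3337, so e^(−0.285t) = 0.109898.
−0.285·t = ln(0.109898) = -2.2082, so t = 2.2082/0.285 = 7.7481.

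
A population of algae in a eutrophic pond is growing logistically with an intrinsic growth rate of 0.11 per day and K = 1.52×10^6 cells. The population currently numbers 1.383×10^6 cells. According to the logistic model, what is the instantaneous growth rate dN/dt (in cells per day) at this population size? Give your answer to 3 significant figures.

13700 cells per day

dN/dt = rN(1 − N/K) = 0.11 × 1.383×10^6 × (1 − 1.383×10^6/1.52×10^6).
1 − 1.383×10^6/1.52×10^6 = 0.090132; dN/dt = 0.11 × 1.383×10^6 × 0.090132 = 13712.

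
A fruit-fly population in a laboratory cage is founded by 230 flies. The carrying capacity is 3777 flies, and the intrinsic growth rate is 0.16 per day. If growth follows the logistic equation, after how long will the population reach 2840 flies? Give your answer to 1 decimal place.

A = (K − N₀)/N₀ = (3777 − 230)/230 = 15.422.
Solve 3777/(1 + 15.422·e^(−0.16t)) = 2840: 1 + 15.422·e^(−0.16t) = 1.3299, so e^(−0.16t) = 0.0213938.
−0.16·t = ln(0.0213938) = -3.8447, so t = 3.8447/0.16 = 24.029.

24.0 days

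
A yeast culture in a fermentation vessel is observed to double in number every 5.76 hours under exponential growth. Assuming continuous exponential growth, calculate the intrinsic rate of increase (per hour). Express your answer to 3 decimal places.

r = ln(2)/t_d = 0.6931/5.76 = 0.12034.

0.120 per hour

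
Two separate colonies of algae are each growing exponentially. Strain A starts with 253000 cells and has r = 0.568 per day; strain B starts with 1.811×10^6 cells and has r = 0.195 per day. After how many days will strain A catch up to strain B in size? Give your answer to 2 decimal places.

Set 253000·e^(0.568t) = 1.811×10^6·e^(0.195t).
e^((0.568 − 0.195)t) = 1.811×10^6/253000 → e^(0.373·t) = 7.1581.
0.373·t = ln(7.1581) = 1.9682, so t = 1.9682/0.373 = 5.2768.

5.28 days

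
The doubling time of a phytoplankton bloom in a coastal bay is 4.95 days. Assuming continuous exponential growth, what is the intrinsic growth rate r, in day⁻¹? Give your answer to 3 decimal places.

r = ln(2)/t_d = 0.6931/4.95 = 0.14003.

0.140 per day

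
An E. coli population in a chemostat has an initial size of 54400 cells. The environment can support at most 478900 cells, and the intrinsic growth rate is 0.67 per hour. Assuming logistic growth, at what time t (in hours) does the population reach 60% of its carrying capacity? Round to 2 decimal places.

3.67 hours

A = (K − N₀)/N₀ = (478900 − 54400)/54400 = 7.8033.
Solve 478900/(1 + 7.8033·e^(−0.67t)) = 287340: 1 + 7.8033·e^(−0.67t) = 1.6667, so e^(−0.67t) = 0.0854338.
−0.67·t = ln(0.0854338) = -2.46, so t = 2.46/0.67 = 3.6717.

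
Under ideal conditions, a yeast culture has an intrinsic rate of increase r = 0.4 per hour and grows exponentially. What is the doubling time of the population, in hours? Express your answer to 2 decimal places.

Doubling time t_d = ln(2)/r = 0.6931/0.4 = 1.7329.

1.73 hours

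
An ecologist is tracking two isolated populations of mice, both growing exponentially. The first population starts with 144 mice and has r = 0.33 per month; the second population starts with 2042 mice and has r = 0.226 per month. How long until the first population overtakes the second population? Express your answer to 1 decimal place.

25.5 months

Set 144·e^(0.33t) = 2042·e^(0.226t).
e^((0.33 − 0.226)t) = 2042/144 → e^(0.104·t) = 14.181.
0.104·t = ln(14.181) = 2.6519, so t = 2.6519/0.104 = 25.499.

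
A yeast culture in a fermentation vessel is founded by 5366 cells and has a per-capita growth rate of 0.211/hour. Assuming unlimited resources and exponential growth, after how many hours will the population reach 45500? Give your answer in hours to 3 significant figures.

Set N₀·e^(rt) = 45500: e^(0.211·t) = 45500/5366 = 8.4793.
0.211·t = ln(8.4793) = 2.1376, so t = 2.1376/0.211 = 10.131.

10.1 hours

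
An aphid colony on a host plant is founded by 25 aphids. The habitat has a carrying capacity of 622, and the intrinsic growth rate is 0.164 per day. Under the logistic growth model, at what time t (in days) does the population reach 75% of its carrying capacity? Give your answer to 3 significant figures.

A = (K − N₀)/N₀ = (622 − 25)/25 = 23.88.
Solve 622/(1 + 23.88·e^(−0.164t)) = 466.5: 1 + 23.88·e^(−0.164t) = 1.3333, so e^(−0.164t) = 0.0139587.
−0.164·t = ln(0.0139587) = -4.2717, so t = 4.2717/0.164 = 26.047.

26.0 days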